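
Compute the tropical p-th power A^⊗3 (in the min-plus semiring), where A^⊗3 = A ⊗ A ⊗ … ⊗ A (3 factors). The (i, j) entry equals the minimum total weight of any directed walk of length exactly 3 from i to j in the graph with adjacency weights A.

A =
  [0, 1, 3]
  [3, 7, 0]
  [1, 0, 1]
A^⊗3 =
  [0, 1, 1]
  [1, 1, 0]
  [1, 0, 1]

Each entry (A^⊗3)_ij equals the minimum over all length-3 walks i = v_0 → v_1 → … → v_3 = j of Σ_t A[v_t][v_{t+1}]. For example, for (i, j) = (0, 2) we minimise over 9 possible intermediate vertex sequences; the minimum is 1, attained along the walk 0 → 0 → 1 → 2.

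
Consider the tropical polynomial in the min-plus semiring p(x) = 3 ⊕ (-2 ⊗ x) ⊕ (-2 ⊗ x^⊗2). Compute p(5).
p(5) = 3

A tropical monomial a ⊗ x^⊗i evaluates to a + i · x. Evaluating each term at x = 5:
  Term 0 contributes 3 + 0 · 5 = 3
  Term 1 contributes -2 + 1 · 5 = 3
  Term 2 contributes -2 + 2 · 5 = 8
p(5) = ⊕ of these = min[3, 3, 8] = 3.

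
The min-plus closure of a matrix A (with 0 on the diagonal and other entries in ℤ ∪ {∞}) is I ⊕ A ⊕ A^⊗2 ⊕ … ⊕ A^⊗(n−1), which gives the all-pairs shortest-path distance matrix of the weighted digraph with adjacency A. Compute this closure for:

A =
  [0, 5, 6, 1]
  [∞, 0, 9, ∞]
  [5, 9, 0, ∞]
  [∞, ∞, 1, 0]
Closure =
  [0, 5, 2, 1]
  [14, 0, 9, 15]
  [5, 9, 0, 6]
  [6, 10, 1, 0]

This is the Floyd-Warshall all-pairs shortest-path computation. For each intermediate vertex k = 0, 1, …, 3, update dist[i][j] ← min(dist[i][j], dist[i][k] + dist[k][j]). The final matrix gives, for each (i, j), the minimum total weight of any directed path from i to j (possibly empty when i = j).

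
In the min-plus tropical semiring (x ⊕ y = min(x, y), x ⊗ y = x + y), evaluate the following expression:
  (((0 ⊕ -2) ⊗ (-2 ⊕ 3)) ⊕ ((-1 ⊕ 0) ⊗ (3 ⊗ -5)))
(((0 ⊕ -2) ⊗ (-2 ⊕ 3)) ⊕ ((-1 ⊕ 0) ⊗ (3 ⊗ -5))) = -4

Expand innermost to outermost. Recall ⊕ takes the minimum of its arguments and ⊗ takes their sum. Working out the expression (((0 ⊕ -2) ⊗ (-2 ⊕ 3)) ⊕ ((-1 ⊕ 0) ⊗ (3 ⊗ -5))) gives -4.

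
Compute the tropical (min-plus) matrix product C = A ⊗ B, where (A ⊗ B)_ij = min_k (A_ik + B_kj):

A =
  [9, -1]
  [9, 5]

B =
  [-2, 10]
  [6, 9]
A ⊗ B =
  [5, 8]
  [7, 14]

Apply the min-plus product entry-by-entry:
  C[0][0] = min over k of (A[0][0] + B[0][0] = 9 + -2 = 7, A[0][1] + B[1][0] = -1 + 6 = 5) = 5 (attained at k = 1)
  C[0][1] = min over k of (A[0][0] + B[0][1] = 9 + 10 = 19, A[0][1] + B[1][1] = -1 + 9 = 8) = 8 (attained at k = 1)
  C[1][0] = min over k of (A[1][0] + B[0][0] = 9 + -2 = 7, A[1][1] + B[1][0] = 5 + 6 = 11) = 7 (attained at k = 0)
  C[1][1] = min over k of (A[1][0] + B[0][1] = 9 + 10 = 19, A[1][1] + B[1][1] = 5 + 9 = 14) = 14 (attained at k = 1)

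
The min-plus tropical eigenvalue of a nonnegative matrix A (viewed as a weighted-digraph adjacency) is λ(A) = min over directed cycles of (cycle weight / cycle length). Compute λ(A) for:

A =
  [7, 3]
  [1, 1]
λ(A) = 1

Enumerate directed cycles and compute their means (weight / length). Sample:
  cycle 0 → 0: weight = 7, length = 1, mean = 7/1 ≈ 7.000
  cycle 1 → 1: weight = 1, length = 1, mean = 1/1 ≈ 1.000
  cycle 0 → 1 → 0: weight = 4, length = 2, mean = 4/2 ≈ 2.000
  cycle 1 → 0 → 1: weight = 4, length = 2, mean = 4/2 ≈ 2.000
Minimum mean = 1.000, attained e.g. along the cycle 1 → 1 with weight 1 and length 1. So λ(A) = 1/1 = 1.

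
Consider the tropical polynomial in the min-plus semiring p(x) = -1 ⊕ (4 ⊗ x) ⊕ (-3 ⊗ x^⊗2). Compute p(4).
p(4) = -1

A tropical monomial a ⊗ x^⊗i evaluates to a + i · x. Evaluating each term at x = 4:
  Term 0 contributes -1 + 0 · 4 = -1
  Term 1 contributes 4 + 1 · 4 = 8
  Term 2 contributes -3 + 2 · 4 = 5
p(4) = ⊕ of these = min[-1, 8, 5] = -1.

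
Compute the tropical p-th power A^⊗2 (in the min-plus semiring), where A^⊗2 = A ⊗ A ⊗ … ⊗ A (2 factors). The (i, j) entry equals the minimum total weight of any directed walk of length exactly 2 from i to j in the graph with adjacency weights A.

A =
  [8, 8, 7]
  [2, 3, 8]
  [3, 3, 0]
A^⊗2 =
  [10, 10, 7]
  [5, 6, 8]
  [3, 3, 0]

Each entry (A^⊗2)_ij equals the minimum over all length-2 walks i = v_0 → v_1 → … → v_2 = j of Σ_t A[v_t][v_{t+1}]. For example, for (i, j) = (0, 2) we minimise over 3 possible intermediate vertex sequences; the minimum is 7, attained along the walk 0 → 2 → 2.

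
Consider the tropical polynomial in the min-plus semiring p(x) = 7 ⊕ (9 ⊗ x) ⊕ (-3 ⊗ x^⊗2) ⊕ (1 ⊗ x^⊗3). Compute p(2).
p(2) = 1

A tropical monomial a ⊗ x^⊗i evaluates to a + i · x. Evaluating each term at x = 2:
  Term 0 contributes 7 + 0 · 2 = 7
  Term 1 contributes 9 + 1 · 2 = 11
  Term 2 contributes -3 + 2 · 2 = 1
  Term 3 contributes 1 + 3 · 2 = 7
p(2) = ⊕ of these = min[7, 11, 1, 7] = 1.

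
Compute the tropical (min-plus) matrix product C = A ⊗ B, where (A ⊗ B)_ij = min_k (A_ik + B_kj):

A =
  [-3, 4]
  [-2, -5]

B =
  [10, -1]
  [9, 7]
A ⊗ B =
  [7, -4]
  [4, -3]

Apply the min-plus product entry-by-entry:
  C[0][0] = min over k of (A[0][0] + B[0][0] = -3 + 10 = 7, A[0][1] + B[1][0] = 4 + 9 = 13) = 7 (attained at k = 0)
  C[0][1] = min over k of (A[0][0] + B[0][1] = -3 + -1 = -4, A[0][1] + B[1][1] = 4 + 7 = 11) = -4 (attained at k = 0)
  C[1][0] = min over k of (A[1][0] + B[0][0] = -2 + 10 = 8, A[1][1] + B[1][0] = -5 + 9 = 4) = 4 (attained at k = 1)
  C[1][1] = min over k of (A[1][0] + B[0][1] = -2 + -1 = -3, A[1][1] + B[1][1] = -5 + 7 = 2) = -3 (attained at k = 0)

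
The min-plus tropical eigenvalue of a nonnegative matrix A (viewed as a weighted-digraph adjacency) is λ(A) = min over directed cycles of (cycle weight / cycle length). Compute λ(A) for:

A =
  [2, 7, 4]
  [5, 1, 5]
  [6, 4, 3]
λ(A) = 1

Enumerate directed cycles and compute their means (weight / length). Sample:
  cycle 0 → 0: weight = 2, length = 1, mean = 2/1 ≈ 2.000
  cycle 1 → 1: weight = 1, length = 1, mean = 1/1 ≈ 1.000
  cycle 2 → 2: weight = 3, length = 1, mean = 3/1 ≈ 3.000
  cycle 0 → 1 → 0: weight = 12, length = 2, mean = 12/2 ≈ 6.000
  cycle 0 → 2 → 0: weight = 10, length = 2, mean = 10/2 ≈ 5.000
  cycle 1 → 0 → 1: weight = 12, length = 2, mean = 12/2 ≈ 6.000
Minimum mean = 1.000, attained e.g. along the cycle 1 → 1 with weight 1 and length 1. So λ(A) = 1/1 = 1.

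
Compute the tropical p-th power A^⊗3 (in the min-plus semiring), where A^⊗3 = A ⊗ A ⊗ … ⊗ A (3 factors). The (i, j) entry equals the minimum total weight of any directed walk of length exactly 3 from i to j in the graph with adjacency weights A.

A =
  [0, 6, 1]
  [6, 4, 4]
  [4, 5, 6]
A^⊗3 =
  [0, 6, 1]
  [6, 12, 7]
  [4, 10, 5]

Each entry (A^⊗3)_ij equals the minimum over all length-3 walks i = v_0 → v_1 → … → v_3 = j of Σ_t A[v_t][v_{t+1}]. For example, for (i, j) = (0, 2) we minimise over 9 possible intermediate vertex sequences; the minimum is 1, attained along the walk 0 → 0 → 0 → 2.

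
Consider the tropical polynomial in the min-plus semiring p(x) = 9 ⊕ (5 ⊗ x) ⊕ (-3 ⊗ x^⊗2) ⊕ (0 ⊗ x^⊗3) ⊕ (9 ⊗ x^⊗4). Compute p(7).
p(7) = 9

A tropical monomial a ⊗ x^⊗i evaluates to a + i · x. Evaluating each term at x = 7:
  Term 0 contributes 9 + 0 · 7 = 9
  Term 1 contributes 5 + 1 · 7 = 12
  Term 2 contributes -3 + 2 · 7 = 11
  Term 3 contributes 0 + 3 · 7 = 21
  Term 4 contributes 9 + 4 · 7 = 37
p(7) = ⊕ of these = min[9, 12, 11, 21, 37] = 9.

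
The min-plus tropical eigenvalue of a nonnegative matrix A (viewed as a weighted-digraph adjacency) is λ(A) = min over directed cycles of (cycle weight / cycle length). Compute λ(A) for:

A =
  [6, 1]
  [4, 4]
λ(A) = 5/2

Enumerate directed cycles and compute their means (weight / length). Sample:
  cycle 0 → 0: weight = 6, length = 1, mean = 6/1 ≈ 6.000
  cycle 1 → 1: weight = 4, length = 1, mean = 4/1 ≈ 4.000
  cycle 0 → 1 → 0: weight = 5, length = 2, mean = 5/2 ≈ 2.500
  cycle 1 → 0 → 1: weight = 5, length = 2, mean = 5/2 ≈ 2.500
Minimum mean = 2.500, attained e.g. along the cycle 0 → 1 → 0 with weight 5 and length 2. So λ(A) = 5/2 = 5/2.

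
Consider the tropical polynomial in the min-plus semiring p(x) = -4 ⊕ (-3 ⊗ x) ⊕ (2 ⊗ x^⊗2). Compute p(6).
p(6) = -4

A tropical monomial a ⊗ x^⊗i evaluates to a + i · x. Evaluating each term at x = 6:
  Term 0 contributes -4 + 0 · 6 = -4
  Term 1 contributes -3 + 1 · 6 = 3
  Term 2 contributes 2 + 2 · 6 = 14
p(6) = ⊕ of these = min[-4, 3, 14] = -4.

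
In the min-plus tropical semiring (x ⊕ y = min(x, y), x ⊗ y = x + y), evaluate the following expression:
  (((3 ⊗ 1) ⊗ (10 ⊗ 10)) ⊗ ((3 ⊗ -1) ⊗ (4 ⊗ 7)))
(((3 ⊗ 1) ⊗ (10 ⊗ 10)) ⊗ ((3 ⊗ -1) ⊗ (4 ⊗ 7))) = 37

Expand innermost to outermost. Recall ⊕ takes the minimum of its arguments and ⊗ takes their sum. Working out the expression (((3 ⊗ 1) ⊗ (10 ⊗ 10)) ⊗ ((3 ⊗ -1) ⊗ (4 ⊗ 7))) gives 37.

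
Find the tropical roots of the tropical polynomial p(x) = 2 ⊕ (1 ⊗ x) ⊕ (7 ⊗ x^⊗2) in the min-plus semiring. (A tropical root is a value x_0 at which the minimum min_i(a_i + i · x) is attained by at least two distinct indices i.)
Roots: {-6, 1}

Each tropical root is a break point of the lower envelope of the lines y = a_i + i · x (there are 3 lines, with slopes 0, 1, ..., 2). Only the lines that attain the minimum somewhere contribute to roots; other lines are dominated. Here the surviving (envelope) indices are i = 2, i = 1, i = 0.
Intersections between consecutive envelope lines give the roots: for adjacent envelope indices i < j the intersection is x = (a_i − a_j) / (j − i). Reading off the sorted break points: {-6, 1}.
Verification: at each break x_0, at least two indices attain the minimum of min_i(a_i + i · x_0).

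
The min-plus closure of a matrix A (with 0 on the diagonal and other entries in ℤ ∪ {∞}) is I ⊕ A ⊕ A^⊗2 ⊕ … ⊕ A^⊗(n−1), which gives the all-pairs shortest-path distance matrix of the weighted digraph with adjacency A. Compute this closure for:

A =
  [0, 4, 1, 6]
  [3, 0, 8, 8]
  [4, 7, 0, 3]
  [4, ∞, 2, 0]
Closure =
  [0, 4, 1, 4]
  [3, 0, 4, 7]
  [4, 7, 0, 3]
  [4, 8, 2, 0]

This is the Floyd-Warshall all-pairs shortest-path computation. For each intermediate vertex k = 0, 1, …, 3, update dist[i][j] ← min(dist[i][j], dist[i][k] + dist[k][j]). The final matrix gives, for each (i, j), the minimum total weight of any directed path from i to j (possibly empty when i = j).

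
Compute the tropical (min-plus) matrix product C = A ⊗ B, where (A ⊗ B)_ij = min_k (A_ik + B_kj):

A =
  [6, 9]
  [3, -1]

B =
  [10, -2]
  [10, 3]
A ⊗ B =
  [16, 4]
  [9, 1]

Apply the min-plus product entry-by-entry:
  C[0][0] = min over k of (A[0][0] + B[0][0] = 6 + 10 = 16, A[0][1] + B[1][0] = 9 + 10 = 19) = 16 (attained at k = 0)
  C[0][1] = min over k of (A[0][0] + B[0][1] = 6 + -2 = 4, A[0][1] + B[1][1] = 9 + 3 = 12) = 4 (attained at k = 0)
  C[1][0] = min over k of (A[1][0] + B[0][0] = 3 + 10 = 13, A[1][1] + B[1][0] = -1 + 10 = 9) = 9 (attained at k = 1)
  C[1][1] = min over k of (A[1][0] + B[0][1] = 3 + -2 = 1, A[1][1] + B[1][1] = -1 + 3 = 2) = 1 (attained at k = 0)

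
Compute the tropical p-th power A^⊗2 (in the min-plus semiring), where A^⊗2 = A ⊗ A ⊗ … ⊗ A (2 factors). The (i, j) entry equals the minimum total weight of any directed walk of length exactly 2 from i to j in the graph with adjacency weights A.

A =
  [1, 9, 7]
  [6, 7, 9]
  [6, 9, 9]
A^⊗2 =
  [2, 10, 8]
  [7, 14, 13]
  [7, 15, 13]

Each entry (A^⊗2)_ij equals the minimum over all length-2 walks i = v_0 → v_1 → … → v_2 = j of Σ_t A[v_t][v_{t+1}]. For example, for (i, j) = (0, 2) we minimise over 3 possible intermediate vertex sequences; the minimum is 8, attained along the walk 0 → 0 → 2.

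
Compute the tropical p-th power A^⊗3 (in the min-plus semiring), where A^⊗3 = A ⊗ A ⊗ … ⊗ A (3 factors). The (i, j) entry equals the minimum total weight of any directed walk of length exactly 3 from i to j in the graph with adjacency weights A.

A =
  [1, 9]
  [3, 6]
A^⊗3 =
  [3, 11]
  [5, 13]

Each entry (A^⊗3)_ij equals the minimum over all length-3 walks i = v_0 → v_1 → … → v_3 = j of Σ_t A[v_t][v_{t+1}]. For example, for (i, j) = (0, 1) we minimise over 4 possible intermediate vertex sequences; the minimum is 11, attained along the walk 0 → 0 → 0 → 1.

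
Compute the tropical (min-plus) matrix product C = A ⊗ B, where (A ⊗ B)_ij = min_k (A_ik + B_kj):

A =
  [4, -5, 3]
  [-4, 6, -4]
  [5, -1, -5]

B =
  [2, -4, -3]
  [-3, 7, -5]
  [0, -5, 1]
A ⊗ B =
  [-8, -2, -10]
  [-4, -9, -7]
  [-5, -10, -6]

Apply the min-plus product entry-by-entry:
  C[0][0] = min over k of (A[0][0] + B[0][0] = 4 + 2 = 6, A[0][1] + B[1][0] = -5 + -3 = -8, A[0][2] + B[2][0] = 3 + 0 = 3) = -8 (attained at k = 1)
  C[0][1] = min over k of (A[0][0] + B[0][1] = 4 + -4 = 0, A[0][1] + B[1][1] = -5 + 7 = 2, A[0][2] + B[2][1] = 3 + -5 = -2) = -2 (attained at k = 2)
  C[0][2] = min over k of (A[0][0] + B[0][2] = 4 + -3 = 1, A[0][1] + B[1][2] = -5 + -5 = -10, A[0][2] + B[2][2] = 3 + 1 = 4) = -10 (attained at k = 1)
  C[1][0] = min over k of (A[1][0] + B[0][0] = -4 + 2 = -2, A[1][1] + B[1][0] = 6 + -3 = 3, A[1][2] + B[2][0] = -4 + 0 = -4) = -4 (attained at k = 2)
  C[1][1] = min over k of (A[1][0] + B[0][1] = -4 + -4 = -8, A[1][1] + B[1][1] = 6 + 7 = 13, A[1][2] + B[2][1] = -4 + -5 = -9) = -9 (attained at k = 2)
  C[1][2] = min over k of (A[1][0] + B[0][2] = -4 + -3 = -7, A[1][1] + B[1][2] = 6 + -5 = 1, A[1][2] + B[2][2] = -4 + 1 = -3) = -7 (attained at k = 0)
  C[2][0] = min over k of (A[2][0] + B[0][0] = 5 + 2 = 7, A[2][1] + B[1][0] = -1 + -3 = -4, A[2][2] + B[2][0] = -5 + 0 = -5) = -5 (attained at k = 2)
  C[2][1] = min over k of (A[2][0] + B[0][1] = 5 + -4 = 1, A[2][1] + B[1][1] = -1 + 7 = 6, A[2][2] + B[2][1] = -5 + -5 = -10) = -10 (attained at k = 2)
  C[2][2] = min over k of (A[2][0] + B[0][2] = 5 + -3 = 2, A[2][1] + B[1][2] = -1 + -5 = -6, A[2][2] + B[2][2] = -5 + 1 = -4) = -6 (attained at k = 1)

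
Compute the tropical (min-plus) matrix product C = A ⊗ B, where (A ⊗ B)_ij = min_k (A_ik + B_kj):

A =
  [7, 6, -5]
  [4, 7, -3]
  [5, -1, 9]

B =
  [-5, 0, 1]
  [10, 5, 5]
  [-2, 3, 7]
A ⊗ B =
  [-7, -2, 2]
  [-5, 0, 4]
  [0, 4, 4]

Apply the min-plus product entry-by-entry:
  C[0][0] = min over k of (A[0][0] + B[0][0] = 7 + -5 = 2, A[0][1] + B[1][0] = 6 + 10 = 16, A[0][2] + B[2][0] = -5 + -2 = -7) = -7 (attained at k = 2)
  C[0][1] = min over k of (A[0][0] + B[0][1] = 7 + 0 = 7, A[0][1] + B[1][1] = 6 + 5 = 11, A[0][2] + B[2][1] = -5 + 3 = -2) = -2 (attained at k = 2)
  C[0][2] = min over k of (A[0][0] + B[0][2] = 7 + 1 = 8, A[0][1] + B[1][2] = 6 + 5 = 11, A[0][2] + B[2][2] = -5 + 7 = 2) = 2 (attained at k = 2)
  C[1][0] = min over k of (A[1][0] + B[0][0] = 4 + -5 = -1, A[1][1] + B[1][0] = 7 + 10 = 17, A[1][2] + B[2][0] = -3 + -2 = -5) = -5 (attained at k = 2)
  C[1][1] = min over k of (A[1][0] + B[0][1] = 4 + 0 = 4, A[1][1] + B[1][1] = 7 + 5 = 12, A[1][2] + B[2][1] = -3 + 3 = 0) = 0 (attained at k = 2)
  C[1][2] = min over k of (A[1][0] + B[0][2] = 4 + 1 = 5, A[1][1] + B[1][2] = 7 + 5 = 12, A[1][2] + B[2][2] = -3 + 7 = 4) = 4 (attained at k = 2)
  C[2][0] = min over k of (A[2][0] + B[0][0] = 5 + -5 = 0, A[2][1] + B[1][0] = -1 + 10 = 9, A[2][2] + B[2][0] = 9 + -2 = 7) = 0 (attained at k = 0)
  C[2][1] = min over k of (A[2][0] + B[0][1] = 5 + 0 = 5, A[2][1] + B[1][1] = -1 + 5 = 4, A[2][2] + B[2][1] = 9 + 3 = 12) = 4 (attained at k = 1)
  C[2][2] = min over k of (A[2][0] + B[0][2] = 5 + 1 = 6, A[2][1] + B[1][2] = -1 + 5 = 4, A[2][2] + B[2][2] = 9 + 7 = 16) = 4 (attained at k = 1)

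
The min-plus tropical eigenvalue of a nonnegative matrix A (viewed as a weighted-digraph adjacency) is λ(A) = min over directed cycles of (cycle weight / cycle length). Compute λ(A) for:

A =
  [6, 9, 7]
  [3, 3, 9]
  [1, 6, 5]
λ(A) = 3

Enumerate directed cycles and compute their means (weight / length). Sample:
  cycle 0 → 0: weight = 6, length = 1, mean = 6/1 ≈ 6.000
  cycle 1 → 1: weight = 3, length = 1, mean = 3/1 ≈ 3.000
  cycle 2 → 2: weight = 5, length = 1, mean = 5/1 ≈ 5.000
  cycle 0 → 1 → 0: weight = 12, length = 2, mean = 12/2 ≈ 6.000
  cycle 0 → 2 → 0: weight = 8, length = 2, mean = 8/2 ≈ 4.000
  cycle 1 → 0 → 1: weight = 12, length = 2, mean = 12/2 ≈ 6.000
Minimum mean = 3.000, attained e.g. along the cycle 1 → 1 with weight 3 and length 1. So λ(A) = 3/1 = 3.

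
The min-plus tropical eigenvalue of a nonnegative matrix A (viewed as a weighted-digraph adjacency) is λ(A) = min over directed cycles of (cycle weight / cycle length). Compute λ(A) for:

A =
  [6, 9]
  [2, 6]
λ(A) = 11/2

Enumerate directed cycles and compute their means (weight / length). Sample:
  cycle 0 → 0: weight = 6, length = 1, mean = 6/1 ≈ 6.000
  cycle 1 → 1: weight = 6, length = 1, mean = 6/1 ≈ 6.000
  cycle 0 → 1 → 0: weight = 11, length = 2, mean = 11/2 ≈ 5.500
  cycle 1 → 0 → 1: weight = 11, length = 2, mean = 11/2 ≈ 5.500
Minimum mean = 5.500, attained e.g. along the cycle 0 → 1 → 0 with weight 11 and length 2. So λ(A) = 11/2 = 11/2.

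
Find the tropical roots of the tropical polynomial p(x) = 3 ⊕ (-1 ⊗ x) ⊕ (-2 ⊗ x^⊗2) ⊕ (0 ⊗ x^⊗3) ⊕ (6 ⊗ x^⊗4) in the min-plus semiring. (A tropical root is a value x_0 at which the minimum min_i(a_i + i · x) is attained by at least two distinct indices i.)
Roots: {-6, -2, 1, 4}

Each tropical root is a break point of the lower envelope of the lines y = a_i + i · x (there are 5 lines, with slopes 0, 1, ..., 4). Only the lines that attain the minimum somewhere contribute to roots; other lines are dominated. Here the surviving (envelope) indices are i = 4, i = 3, i = 2, i = 1, i = 0.
Intersections between consecutive envelope lines give the roots: for adjacent envelope indices i < j the intersection is x = (a_i − a_j) / (j − i). Reading off the sorted break points: {-6, -2, 1, 4}.
Verification: at each break x_0, at least two indices attain the minimum of min_i(a_i + i · x_0).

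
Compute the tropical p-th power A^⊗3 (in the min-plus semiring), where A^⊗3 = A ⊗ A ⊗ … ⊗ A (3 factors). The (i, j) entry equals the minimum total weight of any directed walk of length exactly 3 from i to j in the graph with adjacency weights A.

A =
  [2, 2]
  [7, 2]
A^⊗3 =
  [6, 6]
  [11, 6]

Each entry (A^⊗3)_ij equals the minimum over all length-3 walks i = v_0 → v_1 → … → v_3 = j of Σ_t A[v_t][v_{t+1}]. For example, for (i, j) = (0, 1) we minimise over 4 possible intermediate vertex sequences; the minimum is 6, attained along the walk 0 → 0 → 0 → 1.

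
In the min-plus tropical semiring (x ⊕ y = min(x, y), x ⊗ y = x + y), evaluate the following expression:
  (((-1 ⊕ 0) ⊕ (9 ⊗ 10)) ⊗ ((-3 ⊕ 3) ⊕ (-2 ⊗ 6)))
(((-1 ⊕ 0) ⊕ (9 ⊗ 10)) ⊗ ((-3 ⊕ 3) ⊕ (-2 ⊗ 6))) = -4

Expand innermost to outermost. Recall ⊕ takes the minimum of its arguments and ⊗ takes their sum. Working out the expression (((-1 ⊕ 0) ⊕ (9 ⊗ 10)) ⊗ ((-3 ⊕ 3) ⊕ (-2 ⊗ 6))) gives -4.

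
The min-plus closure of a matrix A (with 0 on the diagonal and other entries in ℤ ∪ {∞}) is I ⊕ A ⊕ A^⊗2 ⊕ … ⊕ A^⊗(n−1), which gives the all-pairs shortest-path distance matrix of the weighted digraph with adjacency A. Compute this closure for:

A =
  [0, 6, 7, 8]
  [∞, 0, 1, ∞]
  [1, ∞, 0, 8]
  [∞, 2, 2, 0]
Closure =
  [0, 6, 7, 8]
  [2, 0, 1, 9]
  [1, 7, 0, 8]
  [3, 2, 2, 0]

This is the Floyd-Warshall all-pairs shortest-path computation. For each intermediate vertex k = 0, 1, …, 3, update dist[i][j] ← min(dist[i][j], dist[i][k] + dist[k][j]). The final matrix gives, for each (i, j), the minimum total weight of any directed path from i to j (possibly empty when i = j).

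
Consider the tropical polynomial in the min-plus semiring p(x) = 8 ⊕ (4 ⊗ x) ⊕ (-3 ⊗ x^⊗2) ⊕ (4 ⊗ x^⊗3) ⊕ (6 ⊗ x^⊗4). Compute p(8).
p(8) = 8

A tropical monomial a ⊗ x^⊗i evaluates to a + i · x. Evaluating each term at x = 8:
  Term 0 contributes 8 + 0 · 8 = 8
  Term 1 contributes 4 + 1 · 8 = 12
  Term 2 contributes -3 + 2 · 8 = 13
  Term 3 contributes 4 + 3 · 8 = 28
  Term 4 contributes 6 + 4 · 8 = 38
p(8) = ⊕ of these = min[8, 12, 13, 28, 38] = 8.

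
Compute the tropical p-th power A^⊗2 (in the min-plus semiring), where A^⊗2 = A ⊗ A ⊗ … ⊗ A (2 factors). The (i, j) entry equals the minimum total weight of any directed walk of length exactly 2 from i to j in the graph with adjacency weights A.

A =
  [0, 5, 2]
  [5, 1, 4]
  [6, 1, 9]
A^⊗2 =
  [0, 3, 2]
  [5, 2, 5]
  [6, 2, 5]

Each entry (A^⊗2)_ij equals the minimum over all length-2 walks i = v_0 → v_1 → … → v_2 = j of Σ_t A[v_t][v_{t+1}]. For example, for (i, j) = (0, 2) we minimise over 3 possible intermediate vertex sequences; the minimum is 2, attained along the walk 0 → 0 → 2.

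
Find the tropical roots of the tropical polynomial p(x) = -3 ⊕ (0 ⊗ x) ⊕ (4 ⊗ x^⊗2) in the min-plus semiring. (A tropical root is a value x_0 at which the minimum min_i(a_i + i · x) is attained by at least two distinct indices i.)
Roots: {-4, -3}

Each tropical root is a break point of the lower envelope of the lines y = a_i + i · x (there are 3 lines, with slopes 0, 1, ..., 2). Only the lines that attain the minimum somewhere contribute to roots; other lines are dominated. Here the surviving (envelope) indices are i = 2, i = 1, i = 0.
Intersections between consecutive envelope lines give the roots: for adjacent envelope indices i < j the intersection is x = (a_i − a_j) / (j − i). Reading off the sorted break points: {-4, -3}.
Verification: at each break x_0, at least two indices attain the minimum of min_i(a_i + i · x_0).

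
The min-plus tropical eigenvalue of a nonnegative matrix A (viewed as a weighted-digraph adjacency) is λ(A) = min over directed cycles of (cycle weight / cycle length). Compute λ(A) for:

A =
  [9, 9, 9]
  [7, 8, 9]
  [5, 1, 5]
λ(A) = 5

Enumerate directed cycles and compute their means (weight / length). Sample:
  cycle 0 → 0: weight = 9, length = 1, mean = 9/1 ≈ 9.000
  cycle 1 → 1: weight = 8, length = 1, mean = 8/1 ≈ 8.000
  cycle 2 → 2: weight = 5, length = 1, mean = 5/1 ≈ 5.000
  cycle 0 → 1 → 0: weight = 16, length = 2, mean = 16/2 ≈ 8.000
  cycle 0 → 2 → 0: weight = 14, length = 2, mean = 14/2 ≈ 7.000
  cycle 1 → 0 → 1: weight = 16, length = 2, mean = 16/2 ≈ 8.000
Minimum mean = 5.000, attained e.g. along the cycle 2 → 2 with weight 5 and length 1. So λ(A) = 5/1 = 5.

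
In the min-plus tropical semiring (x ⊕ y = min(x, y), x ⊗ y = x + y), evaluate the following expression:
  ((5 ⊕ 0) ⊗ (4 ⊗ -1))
((5 ⊕ 0) ⊗ (4 ⊗ -1)) = 3

Expand innermost to outermost. Recall ⊕ takes the minimum of its arguments and ⊗ takes their sum. Working out the expression ((5 ⊕ 0) ⊗ (4 ⊗ -1)) gives 3.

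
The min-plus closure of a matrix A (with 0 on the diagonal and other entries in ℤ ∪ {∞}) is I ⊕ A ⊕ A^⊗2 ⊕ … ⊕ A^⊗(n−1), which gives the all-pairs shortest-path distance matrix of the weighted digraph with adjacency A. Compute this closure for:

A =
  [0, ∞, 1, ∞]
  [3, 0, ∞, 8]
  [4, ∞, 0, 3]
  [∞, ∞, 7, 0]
Closure =
  [0, ∞, 1, 4]
  [3, 0, 4, 7]
  [4, ∞, 0, 3]
  [11, ∞, 7, 0]

This is the Floyd-Warshall all-pairs shortest-path computation. For each intermediate vertex k = 0, 1, …, 3, update dist[i][j] ← min(dist[i][j], dist[i][k] + dist[k][j]). The final matrix gives, for each (i, j), the minimum total weight of any directed path from i to j (possibly empty when i = j).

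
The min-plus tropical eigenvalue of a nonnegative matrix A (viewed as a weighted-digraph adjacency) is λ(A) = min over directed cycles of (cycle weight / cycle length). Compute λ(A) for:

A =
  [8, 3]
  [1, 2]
λ(A) = 2

Enumerate directed cycles and compute their means (weight / length). Sample:
  cycle 0 → 0: weight = 8, length = 1, mean = 8/1 ≈ 8.000
  cycle 1 → 1: weight = 2, length = 1, mean = 2/1 ≈ 2.000
  cycle 0 → 1 → 0: weight = 4, length = 2, mean = 4/2 ≈ 2.000
  cycle 1 → 0 → 1: weight = 4, length = 2, mean = 4/2 ≈ 2.000
Minimum mean = 2.000, attained e.g. along the cycle 1 → 1 with weight 2 and length 1. So λ(A) = 2/1 = 2.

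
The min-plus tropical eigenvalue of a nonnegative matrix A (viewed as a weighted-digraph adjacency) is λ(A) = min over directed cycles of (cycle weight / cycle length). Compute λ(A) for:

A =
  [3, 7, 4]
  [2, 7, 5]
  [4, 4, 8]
λ(A) = 3

Enumerate directed cycles and compute their means (weight / length). Sample:
  cycle 0 → 0: weight = 3, length = 1, mean = 3/1 ≈ 3.000
  cycle 1 → 1: weight = 7, length = 1, mean = 7/1 ≈ 7.000
  cycle 2 → 2: weight = 8, length = 1, mean = 8/1 ≈ 8.000
  cycle 0 → 1 → 0: weight = 9, length = 2, mean = 9/2 ≈ 4.500
  cycle 0 → 2 → 0: weight = 8, length = 2, mean = 8/2 ≈ 4.000
  cycle 1 → 0 → 1: weight = 9, length = 2, mean = 9/2 ≈ 4.500
Minimum mean = 3.000, attained e.g. along the cycle 0 → 0 with weight 3 and length 1. So λ(A) = 3/1 = 3.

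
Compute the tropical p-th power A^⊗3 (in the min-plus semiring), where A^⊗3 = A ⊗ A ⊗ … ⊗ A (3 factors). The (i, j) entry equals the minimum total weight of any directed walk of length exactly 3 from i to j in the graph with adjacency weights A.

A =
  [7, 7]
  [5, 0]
A^⊗3 =
  [12, 7]
  [5, 0]

Each entry (A^⊗3)_ij equals the minimum over all length-3 walks i = v_0 → v_1 → … → v_3 = j of Σ_t A[v_t][v_{t+1}]. For example, for (i, j) = (0, 1) we minimise over 4 possible intermediate vertex sequences; the minimum is 7, attained along the walk 0 → 1 → 1 → 1.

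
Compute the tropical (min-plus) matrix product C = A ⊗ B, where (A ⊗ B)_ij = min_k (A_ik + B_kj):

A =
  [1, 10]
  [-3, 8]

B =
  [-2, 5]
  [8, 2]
A ⊗ B =
  [-1, 6]
  [-5, 2]

Apply the min-plus product entry-by-entry:
  C[0][0] = min over k of (A[0][0] + B[0][0] = 1 + -2 = -1, A[0][1] + B[1][0] = 10 + 8 = 18) = -1 (attained at k = 0)
  C[0][1] = min over k of (A[0][0] + B[0][1] = 1 + 5 = 6, A[0][1] + B[1][1] = 10 + 2 = 12) = 6 (attained at k = 0)
  C[1][0] = min over k of (A[1][0] + B[0][0] = -3 + -2 = -5, A[1][1] + B[1][0] = 8 + 8 = 16) = -5 (attained at k = 0)
  C[1][1] = min over k of (A[1][0] + B[0][1] = -3 + 5 = 2, A[1][1] + B[1][1] = 8 + 2 = 10) = 2 (attained at k = 0)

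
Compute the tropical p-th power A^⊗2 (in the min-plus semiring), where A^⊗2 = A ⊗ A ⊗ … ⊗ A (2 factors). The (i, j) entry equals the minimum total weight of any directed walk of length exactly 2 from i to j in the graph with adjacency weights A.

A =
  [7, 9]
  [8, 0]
A^⊗2 =
  [14, 9]
  [8, 0]

Each entry (A^⊗2)_ij equals the minimum over all length-2 walks i = v_0 → v_1 → … → v_2 = j of Σ_t A[v_t][v_{t+1}]. For example, for (i, j) = (0, 1) we minimise over 2 possible intermediate vertex sequences; the minimum is 9, attained along the walk 0 → 1 → 1.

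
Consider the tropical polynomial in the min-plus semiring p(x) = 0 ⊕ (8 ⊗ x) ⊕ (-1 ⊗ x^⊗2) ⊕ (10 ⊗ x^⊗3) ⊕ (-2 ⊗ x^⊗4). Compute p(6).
p(6) = 0

A tropical monomial a ⊗ x^⊗i evaluates to a + i · x. Evaluating each term at x = 6:
  Term 0 contributes 0 + 0 · 6 = 0
  Term 1 contributes 8 + 1 · 6 = 14
  Term 2 contributes -1 + 2 · 6 = 11
  Term 3 contributes 10 + 3 · 6 = 28
  Term 4 contributes -2 + 4 · 6 = 22
p(6) = ⊕ of these = min[0, 14, 11, 28, 22] = 0.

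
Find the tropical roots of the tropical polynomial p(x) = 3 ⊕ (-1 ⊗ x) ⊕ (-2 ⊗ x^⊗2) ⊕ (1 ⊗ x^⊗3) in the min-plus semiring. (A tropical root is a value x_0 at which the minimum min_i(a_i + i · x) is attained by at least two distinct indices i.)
Roots: {-3, 1, 4}

Each tropical root is a break point of the lower envelope of the lines y = a_i + i · x (there are 4 lines, with slopes 0, 1, ..., 3). Only the lines that attain the minimum somewhere contribute to roots; other lines are dominated. Here the surviving (envelope) indices are i = 3, i = 2, i = 1, i = 0.
Intersections between consecutive envelope lines give the roots: for adjacent envelope indices i < j the intersection is x = (a_i − a_j) / (j − i). Reading off the sorted break points: {-3, 1, 4}.
Verification: at each break x_0, at least two indices attain the minimum of min_i(a_i + i · x_0).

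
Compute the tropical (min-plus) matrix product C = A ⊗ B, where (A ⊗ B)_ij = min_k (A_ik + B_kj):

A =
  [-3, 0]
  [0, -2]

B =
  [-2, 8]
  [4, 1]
A ⊗ B =
  [-5, 1]
  [-2, -1]

Apply the min-plus product entry-by-entry:
  C[0][0] = min over k of (A[0][0] + B[0][0] = -3 + -2 = -5, A[0][1] + B[1][0] = 0 + 4 = 4) = -5 (attained at k = 0)
  C[0][1] = min over k of (A[0][0] + B[0][1] = -3 + 8 = 5, A[0][1] + B[1][1] = 0 + 1 = 1) = 1 (attained at k = 1)
  C[1][0] = min over k of (A[1][0] + B[0][0] = 0 + -2 = -2, A[1][1] + B[1][0] = -2 + 4 = 2) = -2 (attained at k = 0)
  C[1][1] = min over k of (A[1][0] + B[0][1] = 0 + 8 = 8, A[1][1] + B[1][1] = -2 + 1 = -1) = -1 (attained at k = 1)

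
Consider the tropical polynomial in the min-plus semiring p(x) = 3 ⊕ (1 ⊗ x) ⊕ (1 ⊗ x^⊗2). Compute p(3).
p(3) = 3

A tropical monomial a ⊗ x^⊗i evaluates to a + i · x. Evaluating each term at x = 3:
  Term 0 contributes 3 + 0 · 3 = 3
  Term 1 contributes 1 + 1 · 3 = 4
  Term 2 contributes 1 + 2 · 3 = 7
p(3) = ⊕ of these = min[3, 4, 7] = 3.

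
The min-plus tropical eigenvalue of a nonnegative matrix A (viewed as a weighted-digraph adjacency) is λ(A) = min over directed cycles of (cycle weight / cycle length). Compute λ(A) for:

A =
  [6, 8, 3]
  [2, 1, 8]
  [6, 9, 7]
λ(A) = 1

Enumerate directed cycles and compute their means (weight / length). Sample:
  cycle 0 → 0: weight = 6, length = 1, mean = 6/1 ≈ 6.000
  cycle 1 → 1: weight = 1, length = 1, mean = 1/1 ≈ 1.000
  cycle 2 → 2: weight = 7, length = 1, mean = 7/1 ≈ 7.000
  cycle 0 → 1 → 0: weight = 10, length = 2, mean = 10/2 ≈ 5.000
  cycle 0 → 2 → 0: weight = 9, length = 2, mean = 9/2 ≈ 4.500
  cycle 1 → 0 → 1: weight = 10, length = 2, mean = 10/2 ≈ 5.000
Minimum mean = 1.000, attained e.g. along the cycle 1 → 1 with weight 1 and length 1. So λ(A) = 1/1 = 1.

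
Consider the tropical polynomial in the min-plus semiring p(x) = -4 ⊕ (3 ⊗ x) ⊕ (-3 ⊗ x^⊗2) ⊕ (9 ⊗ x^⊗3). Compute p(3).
p(3) = -4

A tropical monomial a ⊗ x^⊗i evaluates to a + i · x. Evaluating each term at x = 3:
  Term 0 contributes -4 + 0 · 3 = -4
  Term 1 contributes 3 + 1 · 3 = 6
  Term 2 contributes -3 + 2 · 3 = 3
  Term 3 contributes 9 + 3 · 3 = 18
p(3) = ⊕ of these = min[-4, 6, 3, 18] = -4.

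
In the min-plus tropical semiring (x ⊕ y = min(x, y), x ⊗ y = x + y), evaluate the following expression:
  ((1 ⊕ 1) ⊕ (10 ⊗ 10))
((1 ⊕ 1) ⊕ (10 ⊗ 10)) = 1

Expand innermost to outermost. Recall ⊕ takes the minimum of its arguments and ⊗ takes their sum. Working out the expression ((1 ⊕ 1) ⊕ (10 ⊗ 10)) gives 1.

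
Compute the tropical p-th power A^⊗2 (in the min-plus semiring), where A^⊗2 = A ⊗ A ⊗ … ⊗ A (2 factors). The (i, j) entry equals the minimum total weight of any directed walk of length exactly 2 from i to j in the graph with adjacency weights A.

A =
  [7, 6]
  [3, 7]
A^⊗2 =
  [9, 13]
  [10, 9]

Each entry (A^⊗2)_ij equals the minimum over all length-2 walks i = v_0 → v_1 → … → v_2 = j of Σ_t A[v_t][v_{t+1}]. For example, for (i, j) = (0, 1) we minimise over 2 possible intermediate vertex sequences; the minimum is 13, attained along the walk 0 → 0 → 1.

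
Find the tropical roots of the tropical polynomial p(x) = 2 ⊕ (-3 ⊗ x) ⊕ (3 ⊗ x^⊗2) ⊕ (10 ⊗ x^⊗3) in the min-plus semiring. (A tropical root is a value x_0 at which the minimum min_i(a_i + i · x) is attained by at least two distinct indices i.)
Roots: {-7, -6, 5}

Each tropical root is a break point of the lower envelope of the lines y = a_i + i · x (there are 4 lines, with slopes 0, 1, ..., 3). Only the lines that attain the minimum somewhere contribute to roots; other lines are dominated. Here the surviving (envelope) indices are i = 3, i = 2, i = 1, i = 0.
Intersections between consecutive envelope lines give the roots: for adjacent envelope indices i < j the intersection is x = (a_i − a_j) / (j − i). Reading off the sorted break points: {-7, -6, 5}.
Verification: at each break x_0, at least two indices attain the minimum of min_i(a_i + i · x_0).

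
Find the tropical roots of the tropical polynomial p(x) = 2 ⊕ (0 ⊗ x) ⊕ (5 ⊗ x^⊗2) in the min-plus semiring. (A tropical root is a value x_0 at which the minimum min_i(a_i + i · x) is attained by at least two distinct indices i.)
Roots: {-5, 2}

Each tropical root is a break point of the lower envelope of the lines y = a_i + i · x (there are 3 lines, with slopes 0, 1, ..., 2). Only the lines that attain the minimum somewhere contribute to roots; other lines are dominated. Here the surviving (envelope) indices are i = 2, i = 1, i = 0.
Intersections between consecutive envelope lines give the roots: for adjacent envelope indices i < j the intersection is x = (a_i − a_j) / (j − i). Reading off the sorted break points: {-5, 2}.
Verification: at each break x_0, at least two indices attain the minimum of min_i(a_i + i · x_0).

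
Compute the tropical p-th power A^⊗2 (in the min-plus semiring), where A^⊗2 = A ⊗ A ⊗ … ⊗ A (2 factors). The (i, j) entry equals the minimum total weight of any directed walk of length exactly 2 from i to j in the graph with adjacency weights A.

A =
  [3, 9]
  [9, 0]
A^⊗2 =
  [6, 9]
  [9, 0]

Each entry (A^⊗2)_ij equals the minimum over all length-2 walks i = v_0 → v_1 → … → v_2 = j of Σ_t A[v_t][v_{t+1}]. For example, for (i, j) = (0, 1) we minimise over 2 possible intermediate vertex sequences; the minimum is 9, attained along the walk 0 → 1 → 1.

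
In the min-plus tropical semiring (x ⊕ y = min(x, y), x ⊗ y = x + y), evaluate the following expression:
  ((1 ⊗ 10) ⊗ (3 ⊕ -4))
((1 ⊗ 10) ⊗ (3 ⊕ -4)) = 7

Expand innermost to outermost. Recall ⊕ takes the minimum of its arguments and ⊗ takes their sum. Working out the expression ((1 ⊗ 10) ⊗ (3 ⊕ -4)) gives 7.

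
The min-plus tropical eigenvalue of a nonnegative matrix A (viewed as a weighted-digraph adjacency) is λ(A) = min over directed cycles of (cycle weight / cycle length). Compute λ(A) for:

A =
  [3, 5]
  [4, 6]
λ(A) = 3

Enumerate directed cycles and compute their means (weight / length). Sample:
  cycle 0 → 0: weight = 3, length = 1, mean = 3/1 ≈ 3.000
  cycle 1 → 1: weight = 6, length = 1, mean = 6/1 ≈ 6.000
  cycle 0 → 1 → 0: weight = 9, length = 2, mean = 9/2 ≈ 4.500
  cycle 1 → 0 → 1: weight = 9, length = 2, mean = 9/2 ≈ 4.500
Minimum mean = 3.000, attained e.g. along the cycle 0 → 0 with weight 3 and length 1. So λ(A) = 3/1 = 3.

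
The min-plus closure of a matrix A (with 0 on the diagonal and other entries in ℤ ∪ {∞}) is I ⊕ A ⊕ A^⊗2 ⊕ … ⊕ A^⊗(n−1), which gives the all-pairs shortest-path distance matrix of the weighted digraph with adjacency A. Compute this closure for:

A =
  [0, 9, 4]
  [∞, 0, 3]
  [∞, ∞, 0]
Closure =
  [0, 9, 4]
  [∞, 0, 3]
  [∞, ∞, 0]

This is the Floyd-Warshall all-pairs shortest-path computation. For each intermediate vertex k = 0, 1, …, 2, update dist[i][j] ← min(dist[i][j], dist[i][k] + dist[k][j]). The final matrix gives, for each (i, j), the minimum total weight of any directed path from i to j (possibly empty when i = j).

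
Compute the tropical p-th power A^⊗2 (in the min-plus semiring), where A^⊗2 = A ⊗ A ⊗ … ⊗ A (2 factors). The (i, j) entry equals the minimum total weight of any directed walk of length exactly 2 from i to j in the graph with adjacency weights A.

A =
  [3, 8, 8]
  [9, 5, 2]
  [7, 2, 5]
A^⊗2 =
  [6, 10, 10]
  [9, 4, 7]
  [10, 7, 4]

Each entry (A^⊗2)_ij equals the minimum over all length-2 walks i = v_0 → v_1 → … → v_2 = j of Σ_t A[v_t][v_{t+1}]. For example, for (i, j) = (0, 2) we minimise over 3 possible intermediate vertex sequences; the minimum is 10, attained along the walk 0 → 1 → 2.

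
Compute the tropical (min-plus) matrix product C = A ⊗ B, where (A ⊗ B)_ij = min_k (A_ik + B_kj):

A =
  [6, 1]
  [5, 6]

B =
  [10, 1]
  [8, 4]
A ⊗ B =
  [9, 5]
  [14, 6]

Apply the min-plus product entry-by-entry:
  C[0][0] = min over k of (A[0][0] + B[0][0] = 6 + 10 = 16, A[0][1] + B[1][0] = 1 + 8 = 9) = 9 (attained at k = 1)
  C[0][1] = min over k of (A[0][0] + B[0][1] = 6 + 1 = 7, A[0][1] + B[1][1] = 1 + 4 = 5) = 5 (attained at k = 1)
  C[1][0] = min over k of (A[1][0] + B[0][0] = 5 + 10 = 15, A[1][1] + B[1][0] = 6 + 8 = 14) = 14 (attained at k = 1)
  C[1][1] = min over k of (A[1][0] + B[0][1] = 5 + 1 = 6, A[1][1] + B[1][1] = 6 + 4 = 10) = 6 (attained at k = 0)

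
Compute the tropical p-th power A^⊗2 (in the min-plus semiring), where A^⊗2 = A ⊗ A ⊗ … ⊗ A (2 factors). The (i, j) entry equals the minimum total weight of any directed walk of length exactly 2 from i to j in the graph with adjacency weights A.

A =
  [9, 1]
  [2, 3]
A^⊗2 =
  [3, 4]
  [5, 3]

Each entry (A^⊗2)_ij equals the minimum over all length-2 walks i = v_0 → v_1 → … → v_2 = j of Σ_t A[v_t][v_{t+1}]. For example, for (i, j) = (0, 1) we minimise over 2 possible intermediate vertex sequences; the minimum is 4, attained along the walk 0 → 1 → 1.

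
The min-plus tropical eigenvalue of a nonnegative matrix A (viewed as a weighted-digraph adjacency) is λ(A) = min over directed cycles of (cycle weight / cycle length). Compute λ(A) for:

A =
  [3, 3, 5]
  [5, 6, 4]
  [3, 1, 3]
λ(A) = 5/2

Enumerate directed cycles and compute their means (weight / length). Sample:
  cycle 0 → 0: weight = 3, length = 1, mean = 3/1 ≈ 3.000
  cycle 1 → 1: weight = 6, length = 1, mean = 6/1 ≈ 6.000
  cycle 2 → 2: weight = 3, length = 1, mean = 3/1 ≈ 3.000
  cycle 0 → 1 → 0: weight = 8, length = 2, mean = 8/2 ≈ 4.000
  cycle 0 → 2 → 0: weight = 8, length = 2, mean = 8/2 ≈ 4.000
  cycle 1 → 0 → 1: weight = 8, length = 2, mean = 8/2 ≈ 4.000
Minimum mean = 2.500, attained e.g. along the cycle 1 → 2 → 1 with weight 5 and length 2. So λ(A) = 5/2 = 5/2.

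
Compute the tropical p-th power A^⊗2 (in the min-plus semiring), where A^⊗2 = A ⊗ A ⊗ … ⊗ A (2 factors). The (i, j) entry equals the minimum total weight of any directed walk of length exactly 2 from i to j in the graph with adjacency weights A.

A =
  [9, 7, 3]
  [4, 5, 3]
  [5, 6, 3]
A^⊗2 =
  [8, 9, 6]
  [8, 9, 6]
  [8, 9, 6]

Each entry (A^⊗2)_ij equals the minimum over all length-2 walks i = v_0 → v_1 → … → v_2 = j of Σ_t A[v_t][v_{t+1}]. For example, for (i, j) = (0, 2) we minimise over 3 possible intermediate vertex sequences; the minimum is 6, attained along the walk 0 → 2 → 2.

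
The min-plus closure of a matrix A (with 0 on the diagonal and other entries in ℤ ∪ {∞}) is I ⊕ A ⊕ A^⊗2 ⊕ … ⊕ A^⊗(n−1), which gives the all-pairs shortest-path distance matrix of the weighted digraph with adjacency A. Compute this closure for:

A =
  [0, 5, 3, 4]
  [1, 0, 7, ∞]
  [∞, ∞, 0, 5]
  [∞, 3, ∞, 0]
Closure =
  [0, 5, 3, 4]
  [1, 0, 4, 5]
  [9, 8, 0, 5]
  [4, 3, 7, 0]

This is the Floyd-Warshall all-pairs shortest-path computation. For each intermediate vertex k = 0, 1, …, 3, update dist[i][j] ← min(dist[i][j], dist[i][k] + dist[k][j]). The final matrix gives, for each (i, j), the minimum total weight of any directed path from i to j (possibly empty when i = j).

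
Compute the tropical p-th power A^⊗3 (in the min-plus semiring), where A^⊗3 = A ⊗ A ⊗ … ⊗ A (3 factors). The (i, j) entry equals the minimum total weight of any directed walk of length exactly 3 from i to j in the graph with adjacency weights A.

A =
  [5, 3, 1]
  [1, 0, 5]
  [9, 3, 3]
A^⊗3 =
  [4, 3, 5]
  [1, 0, 2]
  [4, 3, 5]

Each entry (A^⊗3)_ij equals the minimum over all length-3 walks i = v_0 → v_1 → … → v_3 = j of Σ_t A[v_t][v_{t+1}]. For example, for (i, j) = (0, 2) we minimise over 9 possible intermediate vertex sequences; the minimum is 5, attained along the walk 0 → 1 → 0 → 2.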